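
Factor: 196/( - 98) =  - 2 = - 2^1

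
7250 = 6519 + 731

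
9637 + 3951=13588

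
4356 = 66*66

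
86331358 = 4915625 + 81415733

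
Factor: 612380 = 2^2*5^1*67^1*457^1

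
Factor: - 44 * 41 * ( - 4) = 7216=2^4*11^1*41^1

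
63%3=0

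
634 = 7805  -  7171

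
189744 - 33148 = 156596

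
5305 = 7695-2390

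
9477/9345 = 3159/3115 = 1.01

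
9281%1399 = 887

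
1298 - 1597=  -299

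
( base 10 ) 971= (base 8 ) 1713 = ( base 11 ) 803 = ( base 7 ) 2555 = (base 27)18q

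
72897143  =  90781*803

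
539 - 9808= - 9269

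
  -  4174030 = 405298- 4579328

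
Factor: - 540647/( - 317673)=3^( - 2)*29^1*47^ ( - 1 )*103^1*181^1*751^( - 1 ) 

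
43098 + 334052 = 377150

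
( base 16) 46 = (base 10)70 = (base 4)1012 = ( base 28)2E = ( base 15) 4a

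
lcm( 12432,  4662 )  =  37296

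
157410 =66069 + 91341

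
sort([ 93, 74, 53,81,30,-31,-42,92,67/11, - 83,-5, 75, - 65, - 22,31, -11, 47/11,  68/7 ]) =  [ -83, - 65, - 42, - 31,-22, - 11, - 5,47/11,67/11, 68/7, 30, 31,53,74,75, 81,92,  93]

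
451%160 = 131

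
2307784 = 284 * 8126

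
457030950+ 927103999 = 1384134949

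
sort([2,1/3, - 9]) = [ - 9, 1/3,2]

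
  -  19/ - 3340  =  19/3340 = 0.01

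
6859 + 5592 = 12451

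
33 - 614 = -581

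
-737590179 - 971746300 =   -  1709336479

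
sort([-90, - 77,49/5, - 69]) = [ - 90, - 77, -69,49/5]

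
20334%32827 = 20334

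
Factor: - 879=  - 3^1*293^1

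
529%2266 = 529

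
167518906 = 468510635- 300991729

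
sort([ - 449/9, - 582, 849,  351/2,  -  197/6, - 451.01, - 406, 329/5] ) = [ - 582, - 451.01, - 406 , -449/9, - 197/6 , 329/5, 351/2,  849 ] 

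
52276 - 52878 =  - 602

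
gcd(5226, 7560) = 6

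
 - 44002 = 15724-59726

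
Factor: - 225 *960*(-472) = 2^9*3^3*5^3*59^1  =  101952000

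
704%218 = 50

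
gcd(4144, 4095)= 7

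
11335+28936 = 40271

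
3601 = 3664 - 63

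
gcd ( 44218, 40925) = 1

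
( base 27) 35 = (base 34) 2i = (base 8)126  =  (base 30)2q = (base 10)86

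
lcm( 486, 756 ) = 6804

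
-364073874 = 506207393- 870281267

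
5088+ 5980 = 11068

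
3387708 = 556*6093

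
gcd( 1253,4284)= 7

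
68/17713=68/17713 = 0.00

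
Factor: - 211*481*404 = -41002364 = - 2^2*13^1*37^1*101^1*211^1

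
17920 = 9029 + 8891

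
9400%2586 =1642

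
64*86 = 5504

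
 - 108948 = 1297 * ( - 84 )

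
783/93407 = 783/93407 = 0.01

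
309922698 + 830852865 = 1140775563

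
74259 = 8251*9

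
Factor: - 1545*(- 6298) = 9730410 = 2^1* 3^1*5^1*47^1*67^1*103^1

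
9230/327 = 9230/327= 28.23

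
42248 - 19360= 22888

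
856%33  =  31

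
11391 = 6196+5195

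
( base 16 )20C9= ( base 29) 9sc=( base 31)8mn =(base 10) 8393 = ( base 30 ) 99n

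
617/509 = 617/509  =  1.21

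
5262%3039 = 2223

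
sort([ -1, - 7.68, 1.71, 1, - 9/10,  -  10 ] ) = [-10,  -  7.68, - 1, - 9/10, 1 , 1.71] 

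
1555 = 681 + 874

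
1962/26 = 981/13 = 75.46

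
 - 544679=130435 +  - 675114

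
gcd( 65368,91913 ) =1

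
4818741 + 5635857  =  10454598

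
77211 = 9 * 8579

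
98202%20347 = 16814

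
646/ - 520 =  - 2 + 197/260 = - 1.24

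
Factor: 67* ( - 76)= - 5092 = -  2^2 * 19^1*67^1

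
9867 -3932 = 5935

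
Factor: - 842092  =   - 2^2* 210523^1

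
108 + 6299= 6407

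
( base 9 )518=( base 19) 134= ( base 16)1a6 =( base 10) 422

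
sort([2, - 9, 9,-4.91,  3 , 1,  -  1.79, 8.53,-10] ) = [-10, - 9, - 4.91, - 1.79, 1, 2,3, 8.53,9]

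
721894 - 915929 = -194035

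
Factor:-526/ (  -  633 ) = 2^1*3^ ( - 1)*211^( - 1 ) * 263^1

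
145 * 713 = 103385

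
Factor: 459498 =2^1*3^1*13^1*43^1*137^1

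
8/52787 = 8/52787 = 0.00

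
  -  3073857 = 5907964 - 8981821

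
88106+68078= 156184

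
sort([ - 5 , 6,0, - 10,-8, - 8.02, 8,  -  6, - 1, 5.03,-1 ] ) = [ - 10,-8.02 ,-8 , - 6, - 5,-1,-1, 0 , 5.03, 6,8]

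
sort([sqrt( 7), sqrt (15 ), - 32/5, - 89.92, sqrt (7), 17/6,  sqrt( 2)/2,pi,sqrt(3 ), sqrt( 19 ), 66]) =[-89.92,-32/5, sqrt(2) /2,  sqrt (3) , sqrt(7 ),sqrt(7), 17/6,pi, sqrt( 15),sqrt(19), 66 ] 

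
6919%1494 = 943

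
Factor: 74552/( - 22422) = - 2^2*3^ ( - 1)*37^( -1 )*101^ (-1 )*9319^1 = - 37276/11211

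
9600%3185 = 45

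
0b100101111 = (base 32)9f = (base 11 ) 256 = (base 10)303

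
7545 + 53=7598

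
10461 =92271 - 81810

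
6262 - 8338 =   -  2076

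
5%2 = 1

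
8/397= 8/397 = 0.02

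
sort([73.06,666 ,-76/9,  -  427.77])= [ - 427.77 ,  -  76/9, 73.06, 666] 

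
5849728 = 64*91402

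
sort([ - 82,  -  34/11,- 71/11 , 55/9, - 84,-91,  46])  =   [-91, - 84, - 82 ,-71/11,-34/11, 55/9, 46]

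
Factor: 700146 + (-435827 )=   264319 = 11^1*24029^1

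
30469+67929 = 98398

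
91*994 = 90454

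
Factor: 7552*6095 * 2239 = 103059916160=2^7*5^1*23^1*53^1*59^1*2239^1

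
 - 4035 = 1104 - 5139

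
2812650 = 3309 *850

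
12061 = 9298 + 2763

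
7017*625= 4385625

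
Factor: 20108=2^2*11^1*457^1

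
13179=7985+5194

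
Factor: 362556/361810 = 2^1*3^5*5^( - 1)*97^( - 1) = 486/485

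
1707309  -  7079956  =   - 5372647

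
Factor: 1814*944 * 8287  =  2^5*59^1*907^1*8287^1 = 14190791392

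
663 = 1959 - 1296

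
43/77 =43/77 = 0.56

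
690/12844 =345/6422 = 0.05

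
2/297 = 2/297  =  0.01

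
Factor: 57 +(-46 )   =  11^1 = 11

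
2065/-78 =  - 27+41/78 = - 26.47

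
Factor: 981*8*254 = 2^4 * 3^2 * 109^1*127^1= 1993392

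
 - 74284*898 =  - 66707032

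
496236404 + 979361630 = 1475598034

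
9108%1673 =743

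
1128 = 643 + 485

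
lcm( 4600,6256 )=156400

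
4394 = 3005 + 1389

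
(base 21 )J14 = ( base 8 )20324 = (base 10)8404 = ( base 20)1104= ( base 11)6350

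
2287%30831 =2287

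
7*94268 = 659876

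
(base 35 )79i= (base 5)241113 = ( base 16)22CC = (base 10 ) 8908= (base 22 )I8K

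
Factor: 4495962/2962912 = 2247981/1481456 = 2^ (  -  4) * 3^1 *53^( - 1)*227^1*1747^ ( - 1 )*3301^1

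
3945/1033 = 3945/1033 = 3.82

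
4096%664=112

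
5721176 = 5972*958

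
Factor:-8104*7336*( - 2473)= 2^6* 7^1*131^1*1013^1* 2473^1  =  147022184512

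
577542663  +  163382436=740925099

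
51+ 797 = 848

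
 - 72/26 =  - 36/13 = - 2.77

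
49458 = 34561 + 14897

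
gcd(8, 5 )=1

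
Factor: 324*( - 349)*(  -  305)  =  2^2 * 3^4*5^1*61^1 * 349^1 =34488180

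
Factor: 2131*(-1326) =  -2^1*3^1*13^1*17^1*2131^1 = - 2825706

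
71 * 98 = 6958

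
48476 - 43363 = 5113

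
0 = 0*70005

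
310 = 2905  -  2595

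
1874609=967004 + 907605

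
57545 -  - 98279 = 155824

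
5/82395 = 1/16479 = 0.00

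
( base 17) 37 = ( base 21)2G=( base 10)58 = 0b111010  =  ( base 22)2e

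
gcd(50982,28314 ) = 6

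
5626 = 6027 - 401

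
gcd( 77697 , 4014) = 9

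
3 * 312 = 936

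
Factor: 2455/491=5^1 = 5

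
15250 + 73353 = 88603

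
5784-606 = 5178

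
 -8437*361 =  - 3045757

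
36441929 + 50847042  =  87288971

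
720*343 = 246960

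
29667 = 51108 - 21441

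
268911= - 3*( - 89637 ) 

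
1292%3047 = 1292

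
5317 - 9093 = - 3776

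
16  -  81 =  - 65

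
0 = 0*7994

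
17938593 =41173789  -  23235196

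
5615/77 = 72+ 71/77=72.92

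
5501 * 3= 16503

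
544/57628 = 136/14407 =0.01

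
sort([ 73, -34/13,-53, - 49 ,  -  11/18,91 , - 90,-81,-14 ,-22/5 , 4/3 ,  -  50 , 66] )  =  [- 90, - 81, - 53,-50 ,- 49,-14 ,  -  22/5 , - 34/13 ,-11/18, 4/3 , 66 , 73, 91]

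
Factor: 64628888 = 2^3*8078611^1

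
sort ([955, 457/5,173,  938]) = [457/5,173,938,955 ] 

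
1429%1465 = 1429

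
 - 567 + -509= - 1076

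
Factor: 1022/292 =2^ ( - 1)*7^1 = 7/2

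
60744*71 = 4312824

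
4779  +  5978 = 10757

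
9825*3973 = 39034725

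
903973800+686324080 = 1590297880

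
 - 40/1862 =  - 1 + 911/931  =  - 0.02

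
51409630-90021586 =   -  38611956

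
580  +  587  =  1167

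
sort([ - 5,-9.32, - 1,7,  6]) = [ - 9.32, - 5, - 1,6,7] 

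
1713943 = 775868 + 938075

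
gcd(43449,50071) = 7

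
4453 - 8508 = - 4055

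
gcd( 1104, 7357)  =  1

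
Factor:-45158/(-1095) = 2^1 * 3^(-1)*5^( - 1)*67^1 * 73^ (-1)*337^1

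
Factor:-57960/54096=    - 2^(-1)*3^1 * 5^1 * 7^ ( - 1) = - 15/14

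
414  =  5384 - 4970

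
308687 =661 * 467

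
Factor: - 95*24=  -  2280 =- 2^3*3^1*5^1*19^1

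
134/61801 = 134/61801 = 0.00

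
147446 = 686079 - 538633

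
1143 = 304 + 839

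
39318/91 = 432 + 6/91 = 432.07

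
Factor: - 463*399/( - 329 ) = 26391/47 = 3^1*19^1*47^( - 1 )*463^1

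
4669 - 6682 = -2013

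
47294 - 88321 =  - 41027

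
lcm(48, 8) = 48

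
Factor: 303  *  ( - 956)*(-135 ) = 39105180 = 2^2*3^4*5^1*101^1*239^1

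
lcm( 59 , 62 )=3658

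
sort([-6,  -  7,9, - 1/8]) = [  -  7,-6, - 1/8,9]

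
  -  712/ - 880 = 89/110 = 0.81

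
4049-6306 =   -  2257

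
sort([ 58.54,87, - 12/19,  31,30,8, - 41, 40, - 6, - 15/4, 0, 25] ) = [ - 41,  -  6, - 15/4, -12/19,0 , 8,25,30,31,40,58.54,87 ] 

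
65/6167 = 65/6167 = 0.01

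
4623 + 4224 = 8847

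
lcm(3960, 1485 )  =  11880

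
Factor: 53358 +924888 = 2^1*3^2*54347^1 = 978246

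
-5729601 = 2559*(-2239)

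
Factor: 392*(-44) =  -2^5*7^2*11^1 = -17248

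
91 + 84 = 175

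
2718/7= 388 + 2/7= 388.29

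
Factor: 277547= 277547^1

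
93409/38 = 2458+5/38 = 2458.13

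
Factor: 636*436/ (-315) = -92432/105 = - 2^4*3^( - 1) *5^( - 1 )*7^( - 1 )*53^1*109^1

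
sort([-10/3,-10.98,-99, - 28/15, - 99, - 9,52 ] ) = [ - 99, - 99, - 10.98, - 9 , - 10/3, - 28/15,  52]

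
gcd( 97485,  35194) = 1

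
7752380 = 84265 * 92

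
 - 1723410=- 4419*390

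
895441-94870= 800571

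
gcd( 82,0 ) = 82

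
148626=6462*23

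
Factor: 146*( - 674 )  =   - 2^2*73^1*337^1 = - 98404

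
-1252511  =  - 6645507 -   -  5392996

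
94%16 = 14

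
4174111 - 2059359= 2114752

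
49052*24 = 1177248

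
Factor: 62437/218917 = 29^1*179^( - 1)*1223^( - 1 ) * 2153^1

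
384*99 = 38016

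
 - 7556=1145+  - 8701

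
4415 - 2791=1624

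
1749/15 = 583/5 = 116.60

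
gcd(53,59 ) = 1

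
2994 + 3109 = 6103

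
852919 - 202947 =649972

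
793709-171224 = 622485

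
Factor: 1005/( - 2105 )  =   - 201/421  =  - 3^1  *67^1*  421^( - 1 )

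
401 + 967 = 1368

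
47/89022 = 47/89022  =  0.00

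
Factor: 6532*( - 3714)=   -  2^3 * 3^1*23^1*71^1 * 619^1= - 24259848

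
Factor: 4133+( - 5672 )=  - 1539 = -3^4*19^1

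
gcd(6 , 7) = 1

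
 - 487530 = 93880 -581410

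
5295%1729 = 108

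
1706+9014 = 10720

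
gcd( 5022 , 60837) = 3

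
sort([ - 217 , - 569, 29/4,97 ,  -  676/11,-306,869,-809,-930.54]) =[ -930.54,-809,- 569,- 306, - 217, - 676/11,29/4, 97,869 ]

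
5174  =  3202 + 1972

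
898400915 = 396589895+501811020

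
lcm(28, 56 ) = 56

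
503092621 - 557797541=-54704920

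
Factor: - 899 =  - 29^1 * 31^1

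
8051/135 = 8051/135=59.64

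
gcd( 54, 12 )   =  6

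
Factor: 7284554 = 2^1*733^1*4969^1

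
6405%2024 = 333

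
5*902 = 4510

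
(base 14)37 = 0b110001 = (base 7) 100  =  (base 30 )1j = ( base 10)49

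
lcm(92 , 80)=1840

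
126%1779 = 126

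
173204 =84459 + 88745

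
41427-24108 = 17319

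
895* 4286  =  3835970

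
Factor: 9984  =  2^8 * 3^1*13^1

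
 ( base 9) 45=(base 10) 41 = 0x29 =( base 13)32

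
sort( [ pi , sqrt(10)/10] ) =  [ sqrt( 10 )/10, pi ] 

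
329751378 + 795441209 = 1125192587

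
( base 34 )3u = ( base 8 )204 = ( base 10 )132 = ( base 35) 3R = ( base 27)4O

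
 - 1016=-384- 632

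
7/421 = 7/421 = 0.02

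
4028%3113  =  915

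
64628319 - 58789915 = 5838404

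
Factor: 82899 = 3^2*61^1*151^1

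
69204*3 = 207612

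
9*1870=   16830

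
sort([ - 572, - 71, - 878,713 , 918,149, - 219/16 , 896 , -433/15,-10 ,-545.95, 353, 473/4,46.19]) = [-878,-572, - 545.95, - 71 , - 433/15,  -  219/16,-10,46.19, 473/4,149,353,713,896 , 918 ] 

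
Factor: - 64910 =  - 2^1 * 5^1 * 6491^1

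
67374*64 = 4311936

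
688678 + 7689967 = 8378645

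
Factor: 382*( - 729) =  - 278478 = - 2^1*3^6*191^1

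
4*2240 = 8960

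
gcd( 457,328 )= 1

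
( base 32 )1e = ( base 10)46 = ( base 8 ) 56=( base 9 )51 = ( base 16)2e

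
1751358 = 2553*686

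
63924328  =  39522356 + 24401972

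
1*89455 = 89455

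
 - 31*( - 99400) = 3081400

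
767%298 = 171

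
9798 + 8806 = 18604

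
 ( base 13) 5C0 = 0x3E9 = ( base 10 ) 1001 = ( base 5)13001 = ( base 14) 517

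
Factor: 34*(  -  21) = -2^1 * 3^1*7^1 * 17^1=- 714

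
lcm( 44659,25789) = 1831019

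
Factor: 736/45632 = 1/62=2^(-1 )*31^( - 1) 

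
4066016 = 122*33328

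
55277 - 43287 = 11990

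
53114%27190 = 25924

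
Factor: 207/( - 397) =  - 3^2*23^1*397^(-1 ) 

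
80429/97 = 80429/97 = 829.16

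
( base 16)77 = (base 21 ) 5e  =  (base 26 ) 4F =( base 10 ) 119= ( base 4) 1313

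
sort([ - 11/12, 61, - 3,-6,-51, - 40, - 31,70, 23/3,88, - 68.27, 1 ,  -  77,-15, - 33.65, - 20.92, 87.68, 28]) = [ - 77  , - 68.27, -51, - 40, - 33.65, - 31, - 20.92,- 15, - 6, - 3, - 11/12,1, 23/3, 28, 61, 70, 87.68,88 ]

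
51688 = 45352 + 6336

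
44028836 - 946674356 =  - 902645520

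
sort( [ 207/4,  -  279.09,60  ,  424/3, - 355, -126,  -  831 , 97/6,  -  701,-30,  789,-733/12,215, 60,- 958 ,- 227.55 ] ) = [  -  958 , - 831, - 701, - 355,-279.09, - 227.55 ,-126,- 733/12,-30 , 97/6, 207/4, 60 , 60, 424/3, 215 , 789] 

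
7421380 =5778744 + 1642636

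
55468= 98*566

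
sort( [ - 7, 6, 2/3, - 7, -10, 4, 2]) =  [ - 10, - 7 ,-7, 2/3, 2, 4,6 ] 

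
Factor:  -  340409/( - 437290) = 2^( - 1 )*5^( - 1 )*7^( - 1 ) *6247^(-1 ) * 340409^1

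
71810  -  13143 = 58667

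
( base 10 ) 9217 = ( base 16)2401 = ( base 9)13571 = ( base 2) 10010000000001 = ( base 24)g01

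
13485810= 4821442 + 8664368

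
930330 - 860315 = 70015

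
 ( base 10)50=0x32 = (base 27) 1N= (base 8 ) 62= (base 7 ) 101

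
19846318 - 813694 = 19032624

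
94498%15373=2260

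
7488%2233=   789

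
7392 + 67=7459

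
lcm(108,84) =756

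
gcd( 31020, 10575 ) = 705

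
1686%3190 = 1686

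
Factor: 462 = 2^1*3^1*7^1  *  11^1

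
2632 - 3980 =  - 1348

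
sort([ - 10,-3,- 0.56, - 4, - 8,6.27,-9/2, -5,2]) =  [ - 10, - 8, - 5, -9/2, - 4, - 3, - 0.56,2,6.27]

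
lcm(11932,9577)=727852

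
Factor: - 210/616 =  - 15/44 =- 2^( - 2)*3^1*5^1*11^( - 1)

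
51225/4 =12806 + 1/4 = 12806.25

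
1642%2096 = 1642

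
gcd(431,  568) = 1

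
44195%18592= 7011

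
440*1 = 440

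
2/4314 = 1/2157 = 0.00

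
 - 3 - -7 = 4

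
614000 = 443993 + 170007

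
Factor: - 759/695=-3^1*5^(-1 )*11^1*23^1 * 139^( - 1 ) 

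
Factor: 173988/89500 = 3^5*5^( - 3) = 243/125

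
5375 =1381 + 3994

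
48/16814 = 24/8407=0.00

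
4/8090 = 2/4045 = 0.00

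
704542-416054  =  288488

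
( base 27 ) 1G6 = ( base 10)1167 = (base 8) 2217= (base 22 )291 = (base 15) 52c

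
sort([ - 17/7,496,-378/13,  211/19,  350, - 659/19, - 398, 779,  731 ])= [ - 398 ,- 659/19, - 378/13, - 17/7,211/19, 350,496,731, 779]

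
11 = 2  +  9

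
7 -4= 3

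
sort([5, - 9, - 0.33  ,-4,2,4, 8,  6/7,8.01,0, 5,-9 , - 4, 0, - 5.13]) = [ - 9,-9, - 5.13,-4, - 4,  -  0.33, 0, 0 , 6/7,2, 4 , 5 , 5,  8, 8.01]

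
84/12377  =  84/12377=0.01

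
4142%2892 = 1250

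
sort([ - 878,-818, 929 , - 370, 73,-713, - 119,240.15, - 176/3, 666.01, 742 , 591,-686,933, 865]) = [ - 878, - 818,-713, - 686,  -  370, - 119,-176/3,73, 240.15, 591,666.01,  742, 865, 929, 933]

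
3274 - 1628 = 1646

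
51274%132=58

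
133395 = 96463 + 36932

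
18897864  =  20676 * 914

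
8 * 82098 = 656784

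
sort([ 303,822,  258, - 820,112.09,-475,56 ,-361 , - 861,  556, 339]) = [-861, -820,-475, - 361,56, 112.09,258, 303, 339,556, 822] 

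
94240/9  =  94240/9 = 10471.11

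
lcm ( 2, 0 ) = 0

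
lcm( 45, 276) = 4140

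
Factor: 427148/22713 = 2^2*3^( - 1)  *  67^ ( - 1)*113^( - 1)* 106787^1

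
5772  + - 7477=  - 1705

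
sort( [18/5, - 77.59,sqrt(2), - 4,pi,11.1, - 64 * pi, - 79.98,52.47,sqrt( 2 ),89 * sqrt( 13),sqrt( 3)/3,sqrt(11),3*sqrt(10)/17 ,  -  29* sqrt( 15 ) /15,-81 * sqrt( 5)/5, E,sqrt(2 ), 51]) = [ - 64*pi, - 79.98 , - 77.59,- 81*sqrt(5 ) /5, - 29 * sqrt( 15)/15,-4, 3*sqrt( 10 )/17 , sqrt( 3) /3 , sqrt ( 2 ),  sqrt( 2 ),sqrt( 2 ), E, pi,sqrt (11 ),  18/5,11.1,51 , 52.47,89*sqrt(13) ] 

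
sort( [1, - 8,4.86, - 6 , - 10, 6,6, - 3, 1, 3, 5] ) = [ - 10, - 8, - 6, - 3,1,1,3, 4.86,5,6, 6]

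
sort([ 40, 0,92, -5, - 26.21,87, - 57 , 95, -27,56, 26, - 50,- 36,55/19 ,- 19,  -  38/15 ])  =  [ - 57  ,- 50,-36, - 27,-26.21, - 19, - 5, - 38/15, 0, 55/19, 26,40,56,87,  92,  95]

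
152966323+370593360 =523559683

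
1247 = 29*43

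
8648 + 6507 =15155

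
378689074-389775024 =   -  11085950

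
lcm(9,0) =0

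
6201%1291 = 1037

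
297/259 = 297/259 = 1.15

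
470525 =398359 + 72166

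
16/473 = 16/473 = 0.03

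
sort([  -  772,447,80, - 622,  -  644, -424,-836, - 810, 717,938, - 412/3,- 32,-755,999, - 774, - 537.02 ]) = [ - 836, - 810, - 774,-772, - 755, - 644, - 622, - 537.02, - 424, - 412/3, - 32, 80,  447,717,  938, 999]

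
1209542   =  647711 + 561831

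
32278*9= 290502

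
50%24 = 2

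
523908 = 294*1782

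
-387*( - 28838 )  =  11160306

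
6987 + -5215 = 1772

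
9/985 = 9/985 = 0.01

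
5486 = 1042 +4444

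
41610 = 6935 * 6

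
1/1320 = 1/1320 = 0.00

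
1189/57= 1189/57 =20.86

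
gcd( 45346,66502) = 82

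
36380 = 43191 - 6811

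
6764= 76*89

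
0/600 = 0 =0.00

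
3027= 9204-6177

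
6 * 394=2364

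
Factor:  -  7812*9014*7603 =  - 535383248904 = -  2^3*3^2*7^1*31^1*4507^1*7603^1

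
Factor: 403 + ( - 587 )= -184 = - 2^3*23^1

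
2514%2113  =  401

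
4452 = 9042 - 4590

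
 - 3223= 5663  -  8886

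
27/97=27/97= 0.28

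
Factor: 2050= 2^1 * 5^2*41^1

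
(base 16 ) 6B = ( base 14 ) 79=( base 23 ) 4F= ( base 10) 107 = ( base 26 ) 43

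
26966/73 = 26966/73 =369.40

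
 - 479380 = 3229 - 482609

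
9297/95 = 97+82/95=97.86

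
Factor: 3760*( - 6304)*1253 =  - 29699909120  =  -2^9*5^1*7^1*47^1*179^1*197^1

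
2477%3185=2477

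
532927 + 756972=1289899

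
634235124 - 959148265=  - 324913141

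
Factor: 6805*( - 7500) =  - 2^2*3^1*5^5  *  1361^1 = -51037500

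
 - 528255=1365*( - 387)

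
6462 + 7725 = 14187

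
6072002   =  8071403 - 1999401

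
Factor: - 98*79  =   - 7742 = -2^1*7^2*79^1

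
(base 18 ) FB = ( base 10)281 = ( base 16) 119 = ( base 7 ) 551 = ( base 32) 8p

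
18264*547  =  9990408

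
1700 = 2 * 850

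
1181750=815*1450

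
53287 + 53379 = 106666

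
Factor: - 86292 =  - 2^2 * 3^3*17^1*47^1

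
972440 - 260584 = 711856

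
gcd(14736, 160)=16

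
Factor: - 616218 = - 2^1*3^1*31^1*3313^1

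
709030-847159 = - 138129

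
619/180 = 3 + 79/180 = 3.44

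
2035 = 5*407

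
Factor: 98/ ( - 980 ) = -2^( - 1)*5^( - 1) = -1/10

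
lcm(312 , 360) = 4680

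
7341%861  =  453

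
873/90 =97/10 =9.70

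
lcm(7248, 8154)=65232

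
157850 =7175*22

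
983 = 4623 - 3640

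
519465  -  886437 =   -  366972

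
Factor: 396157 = 396157^1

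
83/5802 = 83/5802 = 0.01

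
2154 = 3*718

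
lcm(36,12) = 36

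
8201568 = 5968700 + 2232868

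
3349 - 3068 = 281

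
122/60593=122/60593 = 0.00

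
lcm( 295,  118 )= 590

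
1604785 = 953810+650975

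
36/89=36/89 = 0.40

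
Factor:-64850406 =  - 2^1*3^1*71^1*152231^1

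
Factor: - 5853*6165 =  - 36083745 = - 3^3*5^1 * 137^1*1951^1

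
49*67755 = 3319995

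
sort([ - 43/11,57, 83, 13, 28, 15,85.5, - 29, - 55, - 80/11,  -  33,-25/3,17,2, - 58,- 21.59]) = [ - 58, -55, - 33, - 29, - 21.59, - 25/3 , - 80/11, - 43/11,  2, 13,15,17, 28, 57, 83, 85.5 ]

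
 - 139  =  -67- 72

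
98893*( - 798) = -78916614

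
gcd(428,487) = 1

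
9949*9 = 89541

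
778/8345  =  778/8345 = 0.09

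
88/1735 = 88/1735 = 0.05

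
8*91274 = 730192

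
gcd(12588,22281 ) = 3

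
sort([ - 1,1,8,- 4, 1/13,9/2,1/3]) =[-4, - 1, 1/13,1/3, 1,9/2,8] 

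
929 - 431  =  498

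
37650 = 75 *502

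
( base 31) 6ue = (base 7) 25364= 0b1101000110110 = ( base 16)1A36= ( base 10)6710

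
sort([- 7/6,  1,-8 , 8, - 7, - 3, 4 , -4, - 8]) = [ - 8 ,-8,- 7, - 4,-3 , - 7/6,1 , 4,  8 ]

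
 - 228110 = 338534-566644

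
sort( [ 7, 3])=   [3,7 ] 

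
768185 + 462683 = 1230868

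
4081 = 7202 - 3121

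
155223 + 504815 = 660038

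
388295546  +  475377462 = 863673008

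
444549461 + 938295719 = 1382845180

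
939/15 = 313/5 = 62.60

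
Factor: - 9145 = - 5^1*31^1*59^1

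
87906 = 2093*42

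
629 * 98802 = 62146458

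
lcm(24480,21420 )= 171360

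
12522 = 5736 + 6786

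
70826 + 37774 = 108600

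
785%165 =125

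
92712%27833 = 9213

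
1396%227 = 34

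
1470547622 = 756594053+713953569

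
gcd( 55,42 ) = 1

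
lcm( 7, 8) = 56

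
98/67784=49/33892=0.00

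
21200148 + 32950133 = 54150281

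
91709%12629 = 3306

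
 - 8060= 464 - 8524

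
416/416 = 1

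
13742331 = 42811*321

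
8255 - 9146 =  - 891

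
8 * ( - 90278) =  - 722224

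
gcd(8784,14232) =24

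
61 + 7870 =7931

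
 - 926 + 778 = -148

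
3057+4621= 7678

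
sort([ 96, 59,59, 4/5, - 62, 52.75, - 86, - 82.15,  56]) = [-86,-82.15 ,- 62, 4/5,52.75, 56,  59, 59,  96 ]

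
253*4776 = 1208328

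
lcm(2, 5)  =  10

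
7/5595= 7/5595 = 0.00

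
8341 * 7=58387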